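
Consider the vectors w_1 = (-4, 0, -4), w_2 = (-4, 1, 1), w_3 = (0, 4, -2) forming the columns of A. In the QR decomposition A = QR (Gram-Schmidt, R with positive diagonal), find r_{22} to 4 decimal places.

e_1 = w_1/‖w_1‖ = (-4, 0, -4)/5.6569 = (-0.7071, 0.0000, -0.7071).
r_{12} = e_1·w_2 = 2.1213.
u_2 = w_2 − 2.1213·e_1 = (-2.5000, 1.0000, 2.5000).
r_{22} = ‖u_2‖ = 3.6742.

r_{22} = 3.6742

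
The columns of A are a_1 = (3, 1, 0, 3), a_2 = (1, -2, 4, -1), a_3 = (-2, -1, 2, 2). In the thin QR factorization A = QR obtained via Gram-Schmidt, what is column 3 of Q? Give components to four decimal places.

e_3 = (-0.6524, -0.1290, 0.2724, 0.6954)

a_1 = (3, 1, 0, 3); ‖a_1‖ = 4.3589, so e_1 = (0.6882, 0.2294, 0.0000, 0.6882).
e_1·a_2 = 0.6882·1 + 0.2294·(-2) + 0.0000·4 + 0.6882·(-1) = -0.4588.
u_2 = a_2 + 0.4588·e_1 = (1.3158, -1.8947, 4.0000, -0.6842).
‖u_2‖ = 4.6679, so e_2 = (0.2819, -0.4059, 0.8569, -0.1466).
e_1·a_3 = 0.6882·(-2) + 0.2294·(-1) + 0.0000·2 + 0.6882·2 = -0.2294; e_2·a_3 = 0.2819·(-2) + (-0.4059)·(-1) + 0.8569·2 + (-0.1466)·2 = 1.2628.
u_3 = a_3 + 0.2294·e_1 − 1.2628·e_2 = (-2.1981, -0.4348, 0.9179, 2.3430).
‖u_3‖ = 3.3694, so e_3 = (-0.6524, -0.1290, 0.2724, 0.6954).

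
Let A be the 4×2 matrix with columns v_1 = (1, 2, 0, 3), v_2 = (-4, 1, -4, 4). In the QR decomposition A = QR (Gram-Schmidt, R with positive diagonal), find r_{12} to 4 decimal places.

r_{12} = 2.6726

e_1 = v_1/‖v_1‖ = (1, 2, 0, 3)/3.7417 = (0.2673, 0.5345, 0.0000, 0.8018).
r_{12} = e_1·v_2 = 2.6726.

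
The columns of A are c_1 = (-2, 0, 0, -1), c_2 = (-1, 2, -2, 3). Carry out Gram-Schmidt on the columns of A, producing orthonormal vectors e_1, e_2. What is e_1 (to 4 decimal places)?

e_1 = (-0.8944, 0.0000, 0.0000, -0.4472)

e_1 = c_1/‖c_1‖ = (-2, 0, 0, -1)/2.2361 = (-0.8944, 0.0000, 0.0000, -0.4472).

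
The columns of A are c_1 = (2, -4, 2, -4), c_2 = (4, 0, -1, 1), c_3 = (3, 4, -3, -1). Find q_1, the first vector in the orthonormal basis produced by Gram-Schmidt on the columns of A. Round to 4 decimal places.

c_1 = (2, -4, 2, -4); ‖c_1‖ = 6.3246, so q_1 = (0.3162, -0.6325, 0.3162, -0.6325).

q_1 = (0.3162, -0.6325, 0.3162, -0.6325)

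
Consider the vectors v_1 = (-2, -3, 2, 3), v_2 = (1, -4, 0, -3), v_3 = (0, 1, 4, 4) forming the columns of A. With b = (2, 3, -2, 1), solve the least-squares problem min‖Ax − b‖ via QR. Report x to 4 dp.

v_1 = (-2, -3, 2, 3); ‖v_1‖ = 5.0990, so e_1 = (-0.3922, -0.5883, 0.3922, 0.5883).
e_1·v_2 = (-0.3922)·1 + (-0.5883)·(-4) + 0.3922·0 + 0.5883·(-3) = 0.1961.
u_2 = v_2 − 0.1961·e_1 = (1.0769, -3.8846, -0.0769, -3.1154).
‖u_2‖ = 5.0952, so e_2 = (0.2114, -0.7624, -0.0151, -0.6114).
e_1·v_3 = (-0.3922)·0 + (-0.5883)·1 + 0.3922·4 + 0.5883·4 = 3.3340; e_2·v_3 = 0.2114·0 + (-0.7624)·1 + (-0.0151)·4 + (-0.6114)·4 = -3.2685.
u_3 = v_3 − 3.3340·e_1 + 3.2685·e_2 = (1.9985, 0.4696, 2.6430, 0.0400).
‖u_3‖ = 3.3469, so e_3 = (0.5971, 0.1403, 0.7897, 0.0120).
Qᵀb = (-2.7456, -2.4457, 0.0478).
Back-substitute: x_3 = 0.0478/3.3469 = 0.0143.
x_2 = (-2.4457 + 3.2685·0.0143)/5.0952 = -0.4708.
x_1 = (-2.7456 − 0.1961·(-0.4708) − 3.3340·0.0143)/5.0990 = -0.5297.

x = (-0.5297, -0.4708, 0.0143)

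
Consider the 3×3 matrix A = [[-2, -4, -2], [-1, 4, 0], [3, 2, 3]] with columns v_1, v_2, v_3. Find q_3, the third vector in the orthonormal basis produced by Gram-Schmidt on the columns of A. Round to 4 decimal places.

v_1 = (-2, -1, 3); ‖v_1‖ = 3.7417, so q_1 = (-0.5345, -0.2673, 0.8018).
q_1·v_2 = (-0.5345)·(-4) + (-0.2673)·4 + 0.8018·2 = 2.6726.
u_2 = v_2 − 2.6726·q_1 = (-2.5714, 4.7143, -0.1429).
‖u_2‖ = 5.3719, so q_2 = (-0.4787, 0.8776, -0.0266).
q_1·v_3 = (-0.5345)·(-2) + (-0.2673)·0 + 0.8018·3 = 3.4744; q_2·v_3 = (-0.4787)·(-2) + 0.8776·0 + (-0.0266)·3 = 0.8776.
u_3 = v_3 − 3.4744·q_1 − 0.8776·q_2 = (0.2772, 0.1584, 0.2376).
‖u_3‖ = 0.3980, so q_3 = (0.6965, 0.3980, 0.5970).

q_3 = (0.6965, 0.3980, 0.5970)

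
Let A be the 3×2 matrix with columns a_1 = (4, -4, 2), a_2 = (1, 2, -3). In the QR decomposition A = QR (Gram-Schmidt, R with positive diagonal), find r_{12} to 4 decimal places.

r_{12} = -1.6667

a_1 = (4, -4, 2); ‖a_1‖ = 6.0000, so q_1 = (0.6667, -0.6667, 0.3333).
r_{12} = q_1·a_2 = -1.6667.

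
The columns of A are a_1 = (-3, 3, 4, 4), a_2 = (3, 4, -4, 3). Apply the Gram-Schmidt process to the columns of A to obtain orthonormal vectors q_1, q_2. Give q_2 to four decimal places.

q_1 = a_1/‖a_1‖ = (-3, 3, 4, 4)/7.0711 = (-0.4243, 0.4243, 0.5657, 0.5657).
r_{12} = q_1·a_2 = -0.1414.
u_2 = a_2 + 0.1414·q_1 = (2.9400, 4.0600, -3.9200, 3.0800).
‖u_2‖ = 7.0697, so q_2 = (0.4159, 0.5743, -0.5545, 0.4357).

q_2 = (0.4159, 0.5743, -0.5545, 0.4357)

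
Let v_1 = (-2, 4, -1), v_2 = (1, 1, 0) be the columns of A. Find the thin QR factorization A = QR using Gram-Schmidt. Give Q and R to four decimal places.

Q = [[-0.4364, 0.8850], [0.8729, 0.4602], [-0.2182, 0.0708]], R = [[4.5826, 0.4364], [0.0000, 1.3452]]

e_1 = v_1/‖v_1‖ = (-2, 4, -1)/4.5826 = (-0.4364, 0.8729, -0.2182).
r_{12} = e_1·v_2 = 0.4364.
u_2 = v_2 − 0.4364·e_1 = (1.1905, 0.6190, 0.0952).
‖u_2‖ = 1.3452, so e_2 = (0.8850, 0.4602, 0.0708).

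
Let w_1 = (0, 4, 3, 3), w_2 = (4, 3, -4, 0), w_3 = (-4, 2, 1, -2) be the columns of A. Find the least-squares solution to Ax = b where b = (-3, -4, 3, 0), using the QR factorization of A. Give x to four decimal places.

q_1 = w_1/‖w_1‖ = (0, 4, 3, 3)/5.8310 = (0.0000, 0.6860, 0.5145, 0.5145).
r_{12} = q_1·w_2 = 0.0000.
u_2 = w_2 + 0.0000·q_1 = (4.0000, 3.0000, -4.0000, 0.0000).
‖u_2‖ = 6.4031, so q_2 = (0.6247, 0.4685, -0.6247, 0.0000).
r_{13} = q_1·w_3 = 0.8575; r_{23} = q_2·w_3 = -2.1864.
u_3 = w_3 − 0.8575·q_1 + 2.1864·q_2 = (-2.6341, 2.4362, -0.8070, -2.4412).
‖u_3‖ = 4.4141, so q_3 = (-0.5968, 0.5519, -0.1828, -0.5530).
Qᵀb = (-1.2005, -5.6223, -0.9658).
Back-substitute: x_3 = -0.9658/4.4141 = -0.2188.
x_2 = (-5.6223 + 2.1864·(-0.2188))/6.4031 = -0.9528.
x_1 = (-1.2005 + 0.0000·(-0.9528) − 0.8575·(-0.2188))/5.8310 = -0.1737.

x = (-0.1737, -0.9528, -0.2188)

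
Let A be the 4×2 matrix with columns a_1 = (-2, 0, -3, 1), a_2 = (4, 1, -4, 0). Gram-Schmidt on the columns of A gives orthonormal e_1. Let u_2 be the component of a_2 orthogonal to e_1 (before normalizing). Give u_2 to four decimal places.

u_2 = (4.5714, 1.0000, -3.1429, -0.2857)

e_1 = a_1/‖a_1‖ = (-2, 0, -3, 1)/3.7417 = (-0.5345, 0.0000, -0.8018, 0.2673).
r_{12} = e_1·a_2 = 1.0690.
u_2 = a_2 − 1.0690·e_1 = (4.5714, 1.0000, -3.1429, -0.2857).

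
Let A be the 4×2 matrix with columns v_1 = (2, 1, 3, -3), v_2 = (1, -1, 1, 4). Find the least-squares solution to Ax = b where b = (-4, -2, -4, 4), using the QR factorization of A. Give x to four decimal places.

x = (-1.5174, -0.1126)

q_1 = v_1/‖v_1‖ = (2, 1, 3, -3)/4.7958 = (0.4170, 0.2085, 0.6255, -0.6255).
r_{12} = q_1·v_2 = -1.6681.
u_2 = v_2 + 1.6681·q_1 = (1.6957, -0.6522, 2.0435, 2.9565).
‖u_2‖ = 4.0271, so q_2 = (0.4211, -0.1619, 0.5074, 0.7342).
Qᵀb = (-7.0895, -0.4535).
Back-substitute: x_2 = -0.4535/4.0271 = -0.1126.
x_1 = (-7.0895 + 1.6681·(-0.1126))/4.7958 = -1.5174.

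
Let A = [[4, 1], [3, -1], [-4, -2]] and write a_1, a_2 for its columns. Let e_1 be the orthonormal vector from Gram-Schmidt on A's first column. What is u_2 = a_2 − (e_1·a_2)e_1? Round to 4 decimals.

u_2 = (0.1220, -1.6585, -1.1220)

a_1 = (4, 3, -4); ‖a_1‖ = 6.4031, so e_1 = (0.6247, 0.4685, -0.6247).
e_1·a_2 = 0.6247·1 + 0.4685·(-1) + (-0.6247)·(-2) = 1.4056.
u_2 = a_2 − 1.4056·e_1 = (0.1220, -1.6585, -1.1220).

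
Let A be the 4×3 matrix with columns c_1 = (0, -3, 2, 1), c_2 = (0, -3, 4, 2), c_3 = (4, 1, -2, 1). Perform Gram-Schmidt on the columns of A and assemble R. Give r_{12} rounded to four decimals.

r_{12} = 5.0780

e_1 = c_1/‖c_1‖ = (0, -3, 2, 1)/3.7417 = (0.0000, -0.8018, 0.5345, 0.2673).
r_{12} = e_1·c_2 = 5.0780.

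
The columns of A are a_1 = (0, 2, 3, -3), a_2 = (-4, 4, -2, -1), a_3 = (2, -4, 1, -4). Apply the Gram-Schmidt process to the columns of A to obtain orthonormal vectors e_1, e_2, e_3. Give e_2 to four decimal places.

e_2 = (-0.6679, 0.5920, -0.4478, -0.0531)

e_1 = a_1/‖a_1‖ = (0, 2, 3, -3)/4.6904 = (0.0000, 0.4264, 0.6396, -0.6396).
r_{12} = e_1·a_2 = 1.0660.
u_2 = a_2 − 1.0660·e_1 = (-4.0000, 3.5455, -2.6818, -0.3182).
‖u_2‖ = 5.9886, so e_2 = (-0.6679, 0.5920, -0.4478, -0.0531).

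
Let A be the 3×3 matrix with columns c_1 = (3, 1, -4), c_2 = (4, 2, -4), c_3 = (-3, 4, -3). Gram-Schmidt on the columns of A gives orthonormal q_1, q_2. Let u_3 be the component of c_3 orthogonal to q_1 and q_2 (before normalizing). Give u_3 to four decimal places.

c_1 = (3, 1, -4); ‖c_1‖ = 5.0990, so q_1 = (0.5883, 0.1961, -0.7845).
q_1·c_2 = 0.5883·4 + 0.1961·2 + (-0.7845)·(-4) = 5.8835.
u_2 = c_2 − 5.8835·q_1 = (0.5385, 0.8462, 0.6154).
‖u_2‖ = 1.1767, so q_2 = (0.4576, 0.7191, 0.5230).
q_1·c_3 = 0.5883·(-3) + 0.1961·4 + (-0.7845)·(-3) = 1.3728; q_2·c_3 = 0.4576·(-3) + 0.7191·4 + 0.5230·(-3) = -0.0654.
u_3 = c_3 − 1.3728·q_1 + 0.0654·q_2 = (-3.7778, 3.7778, -1.8889).

u_3 = (-3.7778, 3.7778, -1.8889)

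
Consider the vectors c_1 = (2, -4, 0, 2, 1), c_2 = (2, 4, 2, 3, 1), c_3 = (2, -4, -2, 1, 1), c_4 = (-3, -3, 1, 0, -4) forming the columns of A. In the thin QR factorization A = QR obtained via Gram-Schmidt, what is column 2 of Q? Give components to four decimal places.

q_2 = (0.4178, 0.5570, 0.3482, 0.5919, 0.2089)

c_1 = (2, -4, 0, 2, 1); ‖c_1‖ = 5.0000, so q_1 = (0.4000, -0.8000, 0.0000, 0.4000, 0.2000).
q_1·c_2 = 0.4000·2 + (-0.8000)·4 + 0.0000·2 + 0.4000·3 + 0.2000·1 = -1.0000.
u_2 = c_2 + 1.0000·q_1 = (2.4000, 3.2000, 2.0000, 3.4000, 1.2000).
‖u_2‖ = 5.7446, so q_2 = (0.4178, 0.5570, 0.3482, 0.5919, 0.2089).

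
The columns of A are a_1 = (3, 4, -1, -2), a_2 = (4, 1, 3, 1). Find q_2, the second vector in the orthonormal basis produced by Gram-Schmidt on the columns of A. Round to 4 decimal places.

a_1 = (3, 4, -1, -2); ‖a_1‖ = 5.4772, so q_1 = (0.5477, 0.7303, -0.1826, -0.3651).
q_1·a_2 = 0.5477·4 + 0.7303·1 + (-0.1826)·3 + (-0.3651)·1 = 2.0083.
u_2 = a_2 − 2.0083·q_1 = (2.9000, -0.4667, 3.3667, 1.7333).
‖u_2‖ = 4.7924, so q_2 = (0.6051, -0.0974, 0.7025, 0.3617).

q_2 = (0.6051, -0.0974, 0.7025, 0.3617)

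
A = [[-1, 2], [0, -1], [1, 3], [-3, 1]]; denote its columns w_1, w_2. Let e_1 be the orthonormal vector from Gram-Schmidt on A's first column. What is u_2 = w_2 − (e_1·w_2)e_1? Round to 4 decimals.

u_2 = (1.8182, -1.0000, 3.1818, 0.4545)

w_1 = (-1, 0, 1, -3); ‖w_1‖ = 3.3166, so e_1 = (-0.3015, 0.0000, 0.3015, -0.9045).
e_1·w_2 = (-0.3015)·2 + 0.0000·(-1) + 0.3015·3 + (-0.9045)·1 = -0.6030.
u_2 = w_2 + 0.6030·e_1 = (1.8182, -1.0000, 3.1818, 0.4545).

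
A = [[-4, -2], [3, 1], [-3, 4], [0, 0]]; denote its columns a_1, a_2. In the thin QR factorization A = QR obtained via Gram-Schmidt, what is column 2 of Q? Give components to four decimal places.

e_2 = (-0.4624, 0.2376, 0.8542, 0.0000)

a_1 = (-4, 3, -3, 0); ‖a_1‖ = 5.8310, so e_1 = (-0.6860, 0.5145, -0.5145, 0.0000).
e_1·a_2 = (-0.6860)·(-2) + 0.5145·1 + (-0.5145)·4 + 0.0000·0 = -0.1715.
u_2 = a_2 + 0.1715·e_1 = (-2.1176, 1.0882, 3.9118, 0.0000).
‖u_2‖ = 4.5794, so e_2 = (-0.4624, 0.2376, 0.8542, 0.0000).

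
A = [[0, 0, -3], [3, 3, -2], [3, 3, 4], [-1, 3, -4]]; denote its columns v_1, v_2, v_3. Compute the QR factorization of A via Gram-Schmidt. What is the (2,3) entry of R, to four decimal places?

r_{23} = -3.5689

e_1 = v_1/‖v_1‖ = (0, 3, 3, -1)/4.3589 = (0.0000, 0.6882, 0.6882, -0.2294).
r_{12} = e_1·v_2 = 3.4412.
u_2 = v_2 − 3.4412·e_1 = (0.0000, 0.6316, 0.6316, 3.7895).
‖u_2‖ = 3.8933, so e_2 = (0.0000, 0.1622, 0.1622, 0.9733).
r_{23} = e_2·v_3 = -3.5689.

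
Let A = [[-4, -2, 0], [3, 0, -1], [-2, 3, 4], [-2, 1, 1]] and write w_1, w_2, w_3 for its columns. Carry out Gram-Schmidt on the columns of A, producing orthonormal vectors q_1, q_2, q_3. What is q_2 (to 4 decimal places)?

q_2 = (-0.5345, 0.0000, 0.8018, 0.2673)

w_1 = (-4, 3, -2, -2); ‖w_1‖ = 5.7446, so q_1 = (-0.6963, 0.5222, -0.3482, -0.3482).
q_1·w_2 = (-0.6963)·(-2) + 0.5222·0 + (-0.3482)·3 + (-0.3482)·1 = 0.0000.
u_2 = w_2 + 0.0000·q_1 = (-2.0000, 0.0000, 3.0000, 1.0000).
‖u_2‖ = 3.7417, so q_2 = (-0.5345, 0.0000, 0.8018, 0.2673).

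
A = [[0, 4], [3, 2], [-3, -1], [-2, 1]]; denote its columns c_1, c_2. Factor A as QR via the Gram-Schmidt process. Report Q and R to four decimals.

Q = [[0.0000, 0.8996], [0.6396, 0.2351], [-0.6396, -0.0102], [-0.4264, 0.3680]], R = [[4.6904, 1.4924], [0.0000, 4.4467]]

c_1 = (0, 3, -3, -2); ‖c_1‖ = 4.6904, so e_1 = (0.0000, 0.6396, -0.6396, -0.4264).
e_1·c_2 = 0.0000·4 + 0.6396·2 + (-0.6396)·(-1) + (-0.4264)·1 = 1.4924.
u_2 = c_2 − 1.4924·e_1 = (4.0000, 1.0455, -0.0455, 1.6364).
‖u_2‖ = 4.4467, so e_2 = (0.8996, 0.2351, -0.0102, 0.3680).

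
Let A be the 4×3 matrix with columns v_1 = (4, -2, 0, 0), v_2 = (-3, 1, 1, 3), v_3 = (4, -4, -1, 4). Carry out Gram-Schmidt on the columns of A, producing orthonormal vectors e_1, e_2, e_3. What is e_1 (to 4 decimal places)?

e_1 = (0.8944, -0.4472, 0.0000, 0.0000)

v_1 = (4, -2, 0, 0); ‖v_1‖ = 4.4721, so e_1 = (0.8944, -0.4472, 0.0000, 0.0000).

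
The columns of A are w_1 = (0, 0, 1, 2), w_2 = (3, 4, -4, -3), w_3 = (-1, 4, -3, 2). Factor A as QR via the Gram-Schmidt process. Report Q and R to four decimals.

w_1 = (0, 0, 1, 2); ‖w_1‖ = 2.2361, so e_1 = (0.0000, 0.0000, 0.4472, 0.8944).
e_1·w_2 = 0.0000·3 + 0.0000·4 + 0.4472·(-4) + 0.8944·(-3) = -4.4721.
u_2 = w_2 + 4.4721·e_1 = (3.0000, 4.0000, -2.0000, 1.0000).
‖u_2‖ = 5.4772, so e_2 = (0.5477, 0.7303, -0.3651, 0.1826).
e_1·w_3 = 0.0000·(-1) + 0.0000·4 + 0.4472·(-3) + 0.8944·2 = 0.4472; e_2·w_3 = 0.5477·(-1) + 0.7303·4 + (-0.3651)·(-3) + 0.1826·2 = 3.8341.
u_3 = w_3 − 0.4472·e_1 − 3.8341·e_2 = (-3.1000, 1.2000, -1.8000, 0.9000).
‖u_3‖ = 3.8859, so e_3 = (-0.7978, 0.3088, -0.4632, 0.2316).

Q = [[0.0000, 0.5477, -0.7978], [0.0000, 0.7303, 0.3088], [0.4472, -0.3651, -0.4632], [0.8944, 0.1826, 0.2316]], R = [[2.2361, -4.4721, 0.4472], [0.0000, 5.4772, 3.8341], [0.0000, 0.0000, 3.8859]]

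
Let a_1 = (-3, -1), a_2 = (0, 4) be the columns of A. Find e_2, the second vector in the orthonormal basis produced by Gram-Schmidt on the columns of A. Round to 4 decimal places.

e_2 = (-0.3162, 0.9487)

a_1 = (-3, -1); ‖a_1‖ = 3.1623, so e_1 = (-0.9487, -0.3162).
e_1·a_2 = (-0.9487)·0 + (-0.3162)·4 = -1.2649.
u_2 = a_2 + 1.2649·e_1 = (-1.2000, 3.6000).
‖u_2‖ = 3.7947, so e_2 = (-0.3162, 0.9487).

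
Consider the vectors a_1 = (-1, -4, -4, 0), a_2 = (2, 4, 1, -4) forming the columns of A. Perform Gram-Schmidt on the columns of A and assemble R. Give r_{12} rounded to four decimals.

r_{12} = -3.8297

a_1 = (-1, -4, -4, 0); ‖a_1‖ = 5.7446, so e_1 = (-0.1741, -0.6963, -0.6963, 0.0000).
r_{12} = e_1·a_2 = -3.8297.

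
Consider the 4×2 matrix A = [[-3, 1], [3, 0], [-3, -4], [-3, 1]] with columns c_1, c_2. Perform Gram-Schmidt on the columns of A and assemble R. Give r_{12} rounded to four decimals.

c_1 = (-3, 3, -3, -3); ‖c_1‖ = 6.0000, so q_1 = (-0.5000, 0.5000, -0.5000, -0.5000).
r_{12} = q_1·c_2 = 1.0000.

r_{12} = 1.0000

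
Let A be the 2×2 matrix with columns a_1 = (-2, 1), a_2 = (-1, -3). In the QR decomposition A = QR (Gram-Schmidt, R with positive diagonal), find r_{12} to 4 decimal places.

r_{12} = -0.4472

a_1 = (-2, 1); ‖a_1‖ = 2.2361, so e_1 = (-0.8944, 0.4472).
r_{12} = e_1·a_2 = -0.4472.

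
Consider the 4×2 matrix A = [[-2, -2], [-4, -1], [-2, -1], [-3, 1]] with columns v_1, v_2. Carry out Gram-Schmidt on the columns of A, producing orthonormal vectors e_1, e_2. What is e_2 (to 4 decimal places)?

e_1 = v_1/‖v_1‖ = (-2, -4, -2, -3)/5.7446 = (-0.3482, -0.6963, -0.3482, -0.5222).
r_{12} = e_1·v_2 = 1.2185.
u_2 = v_2 − 1.2185·e_1 = (-1.5758, -0.1515, -0.5758, 1.6364).
‖u_2‖ = 2.3484, so e_2 = (-0.6710, -0.0645, -0.2452, 0.6968).

e_2 = (-0.6710, -0.0645, -0.2452, 0.6968)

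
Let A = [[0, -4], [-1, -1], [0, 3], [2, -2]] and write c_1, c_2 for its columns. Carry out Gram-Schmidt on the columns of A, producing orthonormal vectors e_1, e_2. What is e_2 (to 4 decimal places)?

e_1 = c_1/‖c_1‖ = (0, -1, 0, 2)/2.2361 = (0.0000, -0.4472, 0.0000, 0.8944).
r_{12} = e_1·c_2 = -1.3416.
u_2 = c_2 + 1.3416·e_1 = (-4.0000, -1.6000, 3.0000, -0.8000).
‖u_2‖ = 5.3104, so e_2 = (-0.7532, -0.3013, 0.5649, -0.1506).

e_2 = (-0.7532, -0.3013, 0.5649, -0.1506)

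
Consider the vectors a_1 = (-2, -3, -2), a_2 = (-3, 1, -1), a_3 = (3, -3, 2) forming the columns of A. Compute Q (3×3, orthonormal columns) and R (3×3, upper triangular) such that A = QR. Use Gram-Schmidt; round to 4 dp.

Q = [[-0.4851, -0.7813, -0.3928], [-0.7276, 0.6098, -0.3143], [-0.4851, -0.1334, 0.8642]], R = [[4.1231, 1.2127, -0.2425], [0.0000, 3.0870, -4.4399], [0.0000, 0.0000, 1.4928]]

q_1 = a_1/‖a_1‖ = (-2, -3, -2)/4.1231 = (-0.4851, -0.7276, -0.4851).
r_{12} = q_1·a_2 = 1.2127.
u_2 = a_2 − 1.2127·q_1 = (-2.4118, 1.8824, -0.4118).
‖u_2‖ = 3.0870, so q_2 = (-0.7813, 0.6098, -0.1334).
r_{13} = q_1·a_3 = -0.2425; r_{23} = q_2·a_3 = -4.4399.
u_3 = a_3 + 0.2425·q_1 + 4.4399·q_2 = (-0.5864, -0.4691, 1.2901).
‖u_3‖ = 1.4928, so q_3 = (-0.3928, -0.3143, 0.8642).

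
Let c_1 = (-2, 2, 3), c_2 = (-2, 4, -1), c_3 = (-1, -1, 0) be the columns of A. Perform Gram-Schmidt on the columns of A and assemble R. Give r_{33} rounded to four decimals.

c_1 = (-2, 2, 3); ‖c_1‖ = 4.1231, so e_1 = (-0.4851, 0.4851, 0.7276).
e_1·c_2 = (-0.4851)·(-2) + 0.4851·4 + 0.7276·(-1) = 2.1828.
u_2 = c_2 − 2.1828·e_1 = (-0.9412, 2.9412, -2.5882).
‖u_2‖ = 4.0293, so e_2 = (-0.2336, 0.7299, -0.6424).
e_1·c_3 = (-0.4851)·(-1) + 0.4851·(-1) + 0.7276·0 = 0.0000; e_2·c_3 = (-0.2336)·(-1) + 0.7299·(-1) + (-0.6424)·0 = -0.4964.
u_3 = c_3 + 0.0000·e_1 + 0.4964·e_2 = (-1.1159, -0.6377, -0.3188).
r_{33} = ‖u_3‖ = 1.3242.

r_{33} = 1.3242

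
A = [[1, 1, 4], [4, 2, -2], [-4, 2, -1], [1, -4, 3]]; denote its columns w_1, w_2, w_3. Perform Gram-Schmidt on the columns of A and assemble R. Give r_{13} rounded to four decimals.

r_{13} = 0.5145

w_1 = (1, 4, -4, 1); ‖w_1‖ = 5.8310, so e_1 = (0.1715, 0.6860, -0.6860, 0.1715).
r_{13} = e_1·w_3 = 0.5145.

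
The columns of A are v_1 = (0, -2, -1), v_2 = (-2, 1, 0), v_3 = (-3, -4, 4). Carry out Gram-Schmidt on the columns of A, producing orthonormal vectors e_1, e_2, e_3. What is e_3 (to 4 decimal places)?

e_3 = (-0.2182, -0.4364, 0.8729)

v_1 = (0, -2, -1); ‖v_1‖ = 2.2361, so e_1 = (0.0000, -0.8944, -0.4472).
e_1·v_2 = 0.0000·(-2) + (-0.8944)·1 + (-0.4472)·0 = -0.8944.
u_2 = v_2 + 0.8944·e_1 = (-2.0000, 0.2000, -0.4000).
‖u_2‖ = 2.0494, so e_2 = (-0.9759, 0.0976, -0.1952).
e_1·v_3 = 0.0000·(-3) + (-0.8944)·(-4) + (-0.4472)·4 = 1.7889; e_2·v_3 = (-0.9759)·(-3) + 0.0976·(-4) + (-0.1952)·4 = 1.7566.
u_3 = v_3 − 1.7889·e_1 − 1.7566·e_2 = (-1.2857, -2.5714, 5.1429).
‖u_3‖ = 5.8919, so e_3 = (-0.2182, -0.4364, 0.8729).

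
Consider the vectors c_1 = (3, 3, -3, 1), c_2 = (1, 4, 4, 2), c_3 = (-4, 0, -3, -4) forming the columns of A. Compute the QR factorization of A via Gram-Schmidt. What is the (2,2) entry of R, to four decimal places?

q_1 = c_1/‖c_1‖ = (3, 3, -3, 1)/5.2915 = (0.5669, 0.5669, -0.5669, 0.1890).
r_{12} = q_1·c_2 = 0.9449.
u_2 = c_2 − 0.9449·q_1 = (0.4643, 3.4643, 4.5357, 1.8214).
r_{22} = ‖u_2‖ = 6.0089.

r_{22} = 6.0089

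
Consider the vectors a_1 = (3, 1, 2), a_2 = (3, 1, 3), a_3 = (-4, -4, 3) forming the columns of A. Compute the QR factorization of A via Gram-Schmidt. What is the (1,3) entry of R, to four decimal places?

a_1 = (3, 1, 2); ‖a_1‖ = 3.7417, so e_1 = (0.8018, 0.2673, 0.5345).
r_{13} = e_1·a_3 = -2.6726.

r_{13} = -2.6726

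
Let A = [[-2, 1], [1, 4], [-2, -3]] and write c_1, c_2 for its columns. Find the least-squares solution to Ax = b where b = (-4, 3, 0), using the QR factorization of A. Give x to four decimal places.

x = (1.3059, -0.0941)

c_1 = (-2, 1, -2); ‖c_1‖ = 3.0000, so e_1 = (-0.6667, 0.3333, -0.6667).
e_1·c_2 = (-0.6667)·1 + 0.3333·4 + (-0.6667)·(-3) = 2.6667.
u_2 = c_2 − 2.6667·e_1 = (2.7778, 3.1111, -1.2222).
‖u_2‖ = 4.3461, so e_2 = (0.6391, 0.7158, -0.2812).
Qᵀb = (3.6667, -0.4090).
Back-substitute: x_2 = -0.4090/4.3461 = -0.0941.
x_1 = (3.6667 − 2.6667·(-0.0941))/3.0000 = 1.3059.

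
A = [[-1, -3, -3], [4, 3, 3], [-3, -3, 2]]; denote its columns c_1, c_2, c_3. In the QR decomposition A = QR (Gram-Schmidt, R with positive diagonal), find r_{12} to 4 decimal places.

c_1 = (-1, 4, -3); ‖c_1‖ = 5.0990, so e_1 = (-0.1961, 0.7845, -0.5883).
r_{12} = e_1·c_2 = 4.7068.

r_{12} = 4.7068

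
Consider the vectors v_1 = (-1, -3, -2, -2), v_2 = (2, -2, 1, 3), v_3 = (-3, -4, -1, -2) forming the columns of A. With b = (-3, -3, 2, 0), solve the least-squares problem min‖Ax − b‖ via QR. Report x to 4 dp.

v_1 = (-1, -3, -2, -2); ‖v_1‖ = 4.2426, so e_1 = (-0.2357, -0.7071, -0.4714, -0.4714).
e_1·v_2 = (-0.2357)·2 + (-0.7071)·(-2) + (-0.4714)·1 + (-0.4714)·3 = -0.9428.
u_2 = v_2 + 0.9428·e_1 = (1.7778, -2.6667, 0.5556, 2.5556).
‖u_2‖ = 4.1366, so e_2 = (0.4298, -0.6447, 0.1343, 0.6178).
e_1·v_3 = (-0.2357)·(-3) + (-0.7071)·(-4) + (-0.4714)·(-1) + (-0.4714)·(-2) = 4.9497; e_2·v_3 = 0.4298·(-3) + (-0.6447)·(-4) + 0.1343·(-1) + 0.6178·(-2) = -0.0806.
u_3 = v_3 − 4.9497·e_1 + 0.0806·e_2 = (-1.7987, -0.5519, 1.3442, 0.3831).
‖u_3‖ = 2.3438, so e_3 = (-0.7674, -0.2355, 0.5735, 0.1635).
Qᵀb = (1.8856, 0.9133, 4.1557).
Back-substitute: x_3 = 4.1557/2.3438 = 1.7730.
x_2 = (0.9133 + 0.0806·1.7730)/4.1366 = 0.2553.
x_1 = (1.8856 + 0.9428·0.2553 − 4.9497·1.7730)/4.2426 = -1.5674.

x = (-1.5674, 0.2553, 1.7730)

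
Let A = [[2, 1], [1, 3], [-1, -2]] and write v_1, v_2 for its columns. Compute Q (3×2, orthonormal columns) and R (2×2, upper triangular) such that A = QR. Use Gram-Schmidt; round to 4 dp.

Q = [[0.8165, -0.5521], [0.4082, 0.7591], [-0.4082, -0.3450]], R = [[2.4495, 2.8577], [0.0000, 2.4152]]

v_1 = (2, 1, -1); ‖v_1‖ = 2.4495, so e_1 = (0.8165, 0.4082, -0.4082).
e_1·v_2 = 0.8165·1 + 0.4082·3 + (-0.4082)·(-2) = 2.8577.
u_2 = v_2 − 2.8577·e_1 = (-1.3333, 1.8333, -0.8333).
‖u_2‖ = 2.4152, so e_2 = (-0.5521, 0.7591, -0.3450).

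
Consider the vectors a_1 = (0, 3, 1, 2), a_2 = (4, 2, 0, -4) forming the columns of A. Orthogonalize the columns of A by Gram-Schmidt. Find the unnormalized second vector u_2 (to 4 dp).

a_1 = (0, 3, 1, 2); ‖a_1‖ = 3.7417, so e_1 = (0.0000, 0.8018, 0.2673, 0.5345).
e_1·a_2 = 0.0000·4 + 0.8018·2 + 0.2673·0 + 0.5345·(-4) = -0.5345.
u_2 = a_2 + 0.5345·e_1 = (4.0000, 2.4286, 0.1429, -3.7143).

u_2 = (4.0000, 2.4286, 0.1429, -3.7143)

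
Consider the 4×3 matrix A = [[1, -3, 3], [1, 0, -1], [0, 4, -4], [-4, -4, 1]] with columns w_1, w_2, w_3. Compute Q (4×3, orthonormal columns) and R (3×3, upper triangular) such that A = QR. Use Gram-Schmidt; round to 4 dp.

w_1 = (1, 1, 0, -4); ‖w_1‖ = 4.2426, so e_1 = (0.2357, 0.2357, 0.0000, -0.9428).
e_1·w_2 = 0.2357·(-3) + 0.2357·0 + 0.0000·4 + (-0.9428)·(-4) = 3.0641.
u_2 = w_2 − 3.0641·e_1 = (-3.7222, -0.7222, 4.0000, -1.1111).
‖u_2‖ = 5.6224, so e_2 = (-0.6620, -0.1285, 0.7114, -0.1976).
e_1·w_3 = 0.2357·3 + 0.2357·(-1) + 0.0000·(-4) + (-0.9428)·1 = -0.4714; e_2·w_3 = (-0.6620)·3 + (-0.1285)·(-1) + 0.7114·(-4) + (-0.1976)·1 = -4.9011.
u_3 = w_3 + 0.4714·e_1 + 4.9011·e_2 = (-0.1336, -1.5185, -0.5132, -0.4130).
‖u_3‖ = 1.6606, so e_3 = (-0.0804, -0.9144, -0.3090, -0.2487).

Q = [[0.2357, -0.6620, -0.0804], [0.2357, -0.1285, -0.9144], [0.0000, 0.7114, -0.3090], [-0.9428, -0.1976, -0.2487]], R = [[4.2426, 3.0641, -0.4714], [0.0000, 5.6224, -4.9011], [0.0000, 0.0000, 1.6606]]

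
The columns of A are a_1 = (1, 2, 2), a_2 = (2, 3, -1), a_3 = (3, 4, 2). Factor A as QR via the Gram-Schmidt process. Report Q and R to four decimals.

a_1 = (1, 2, 2); ‖a_1‖ = 3.0000, so q_1 = (0.3333, 0.6667, 0.6667).
q_1·a_2 = 0.3333·2 + 0.6667·3 + 0.6667·(-1) = 2.0000.
u_2 = a_2 − 2.0000·q_1 = (1.3333, 1.6667, -2.3333).
‖u_2‖ = 3.1623, so q_2 = (0.4216, 0.5270, -0.7379).
q_1·a_3 = 0.3333·3 + 0.6667·4 + 0.6667·2 = 5.0000; q_2·a_3 = 0.4216·3 + 0.5270·4 + (-0.7379)·2 = 1.8974.
u_3 = a_3 − 5.0000·q_1 − 1.8974·q_2 = (0.5333, -0.3333, 0.0667).
‖u_3‖ = 0.6325, so q_3 = (0.8433, -0.5270, 0.1054).

Q = [[0.3333, 0.4216, 0.8433], [0.6667, 0.5270, -0.5270], [0.6667, -0.7379, 0.1054]], R = [[3.0000, 2.0000, 5.0000], [0.0000, 3.1623, 1.8974], [0.0000, 0.0000, 0.6325]]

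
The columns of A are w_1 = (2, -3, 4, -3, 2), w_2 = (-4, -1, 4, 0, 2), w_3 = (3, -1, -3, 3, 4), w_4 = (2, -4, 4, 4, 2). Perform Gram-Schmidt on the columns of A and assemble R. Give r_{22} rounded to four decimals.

r_{22} = 5.6252

w_1 = (2, -3, 4, -3, 2); ‖w_1‖ = 6.4807, so q_1 = (0.3086, -0.4629, 0.6172, -0.4629, 0.3086).
q_1·w_2 = 0.3086·(-4) + (-0.4629)·(-1) + 0.6172·4 + (-0.4629)·0 + 0.3086·2 = 2.3146.
u_2 = w_2 − 2.3146·q_1 = (-4.7143, 0.0714, 2.5714, 1.0714, 1.2857).
r_{22} = ‖u_2‖ = 5.6252.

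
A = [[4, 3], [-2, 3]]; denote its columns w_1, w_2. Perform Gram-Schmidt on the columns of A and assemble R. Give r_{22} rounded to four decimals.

r_{22} = 4.0249

w_1 = (4, -2); ‖w_1‖ = 4.4721, so q_1 = (0.8944, -0.4472).
q_1·w_2 = 0.8944·3 + (-0.4472)·3 = 1.3416.
u_2 = w_2 − 1.3416·q_1 = (1.8000, 3.6000).
r_{22} = ‖u_2‖ = 4.0249.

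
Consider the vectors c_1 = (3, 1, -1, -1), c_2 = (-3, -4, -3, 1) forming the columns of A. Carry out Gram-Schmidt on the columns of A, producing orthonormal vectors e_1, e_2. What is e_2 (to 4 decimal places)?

e_2 = (-0.0501, -0.6177, -0.7846, 0.0167)

e_1 = c_1/‖c_1‖ = (3, 1, -1, -1)/3.4641 = (0.8660, 0.2887, -0.2887, -0.2887).
r_{12} = e_1·c_2 = -3.1754.
u_2 = c_2 + 3.1754·e_1 = (-0.2500, -3.0833, -3.9167, 0.0833).
‖u_2‖ = 4.9917, so e_2 = (-0.0501, -0.6177, -0.7846, 0.0167).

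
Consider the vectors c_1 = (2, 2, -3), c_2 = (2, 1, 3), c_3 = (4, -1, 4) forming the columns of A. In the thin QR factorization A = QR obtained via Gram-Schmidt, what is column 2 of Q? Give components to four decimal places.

e_2 = (0.6411, 0.3686, 0.6731)

c_1 = (2, 2, -3); ‖c_1‖ = 4.1231, so e_1 = (0.4851, 0.4851, -0.7276).
e_1·c_2 = 0.4851·2 + 0.4851·1 + (-0.7276)·3 = -0.7276.
u_2 = c_2 + 0.7276·e_1 = (2.3529, 1.3529, 2.4706).
‖u_2‖ = 3.6702, so e_2 = (0.6411, 0.3686, 0.6731).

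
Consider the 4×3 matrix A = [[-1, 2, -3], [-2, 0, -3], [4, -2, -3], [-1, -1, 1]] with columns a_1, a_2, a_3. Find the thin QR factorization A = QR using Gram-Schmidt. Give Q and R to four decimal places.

Q = [[-0.2132, 0.6899, -0.4696], [-0.4264, -0.3548, -0.7397], [0.8528, -0.1577, -0.4814], [-0.2132, -0.6110, 0.0235]], R = [[4.6904, -1.9188, -0.8528], [0.0000, 2.3061, -1.1432], [0.0000, 0.0000, 5.0957]]

a_1 = (-1, -2, 4, -1); ‖a_1‖ = 4.6904, so q_1 = (-0.2132, -0.4264, 0.8528, -0.2132).
q_1·a_2 = (-0.2132)·2 + (-0.4264)·0 + 0.8528·(-2) + (-0.2132)·(-1) = -1.9188.
u_2 = a_2 + 1.9188·q_1 = (1.5909, -0.8182, -0.3636, -1.4091).
‖u_2‖ = 2.3061, so q_2 = (0.6899, -0.3548, -0.1577, -0.6110).
q_1·a_3 = (-0.2132)·(-3) + (-0.4264)·(-3) + 0.8528·(-3) + (-0.2132)·1 = -0.8528; q_2·a_3 = 0.6899·(-3) + (-0.3548)·(-3) + (-0.1577)·(-3) + (-0.6110)·1 = -1.1432.
u_3 = a_3 + 0.8528·q_1 + 1.1432·q_2 = (-2.3932, -3.7692, -2.4530, 0.1197).
‖u_3‖ = 5.0957, so q_3 = (-0.4696, -0.7397, -0.4814, 0.0235).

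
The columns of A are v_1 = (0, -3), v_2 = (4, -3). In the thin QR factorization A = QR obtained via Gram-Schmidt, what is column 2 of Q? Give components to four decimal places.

v_1 = (0, -3); ‖v_1‖ = 3.0000, so e_1 = (0.0000, -1.0000).
e_1·v_2 = 0.0000·4 + (-1.0000)·(-3) = 3.0000.
u_2 = v_2 − 3.0000·e_1 = (4.0000, 0.0000).
‖u_2‖ = 4.0000, so e_2 = (1.0000, 0.0000).

e_2 = (1.0000, 0.0000)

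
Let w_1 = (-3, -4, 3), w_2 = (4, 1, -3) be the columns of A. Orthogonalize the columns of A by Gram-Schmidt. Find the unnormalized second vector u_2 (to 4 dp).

w_1 = (-3, -4, 3); ‖w_1‖ = 5.8310, so e_1 = (-0.5145, -0.6860, 0.5145).
e_1·w_2 = (-0.5145)·4 + (-0.6860)·1 + 0.5145·(-3) = -4.2875.
u_2 = w_2 + 4.2875·e_1 = (1.7941, -1.9412, -0.7941).

u_2 = (1.7941, -1.9412, -0.7941)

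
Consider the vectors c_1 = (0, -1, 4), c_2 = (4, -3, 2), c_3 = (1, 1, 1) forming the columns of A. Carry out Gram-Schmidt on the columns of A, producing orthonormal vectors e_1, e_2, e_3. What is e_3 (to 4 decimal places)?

e_3 = (0.5185, 0.8296, 0.2074)

c_1 = (0, -1, 4); ‖c_1‖ = 4.1231, so e_1 = (0.0000, -0.2425, 0.9701).
e_1·c_2 = 0.0000·4 + (-0.2425)·(-3) + 0.9701·2 = 2.6679.
u_2 = c_2 − 2.6679·e_1 = (4.0000, -2.3529, -0.5882).
‖u_2‖ = 4.6779, so e_2 = (0.8551, -0.5030, -0.1257).
e_1·c_3 = 0.0000·1 + (-0.2425)·1 + 0.9701·1 = 0.7276; e_2·c_3 = 0.8551·1 + (-0.5030)·1 + (-0.1257)·1 = 0.2263.
u_3 = c_3 − 0.7276·e_1 − 0.2263·e_2 = (0.8065, 1.2903, 0.3226).
‖u_3‖ = 1.5554, so e_3 = (0.5185, 0.8296, 0.2074).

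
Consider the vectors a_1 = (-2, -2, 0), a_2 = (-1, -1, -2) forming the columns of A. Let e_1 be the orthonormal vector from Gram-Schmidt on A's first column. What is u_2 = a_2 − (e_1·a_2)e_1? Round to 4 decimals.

u_2 = (0.0000, 0.0000, -2.0000)

a_1 = (-2, -2, 0); ‖a_1‖ = 2.8284, so e_1 = (-0.7071, -0.7071, 0.0000).
e_1·a_2 = (-0.7071)·(-1) + (-0.7071)·(-1) + 0.0000·(-2) = 1.4142.
u_2 = a_2 − 1.4142·e_1 = (0.0000, 0.0000, -2.0000).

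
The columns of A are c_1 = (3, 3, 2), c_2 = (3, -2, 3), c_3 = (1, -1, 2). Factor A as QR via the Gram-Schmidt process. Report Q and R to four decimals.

c_1 = (3, 3, 2); ‖c_1‖ = 4.6904, so q_1 = (0.6396, 0.6396, 0.4264).
q_1·c_2 = 0.6396·3 + 0.6396·(-2) + 0.4264·3 = 1.9188.
u_2 = c_2 − 1.9188·q_1 = (1.7727, -3.2273, 2.1818).
‖u_2‖ = 4.2800, so q_2 = (0.4142, -0.7540, 0.5098).
q_1·c_3 = 0.6396·1 + 0.6396·(-1) + 0.4264·2 = 0.8528; q_2·c_3 = 0.4142·1 + (-0.7540)·(-1) + 0.5098·2 = 2.1878.
u_3 = c_3 − 0.8528·q_1 − 2.1878·q_2 = (-0.4516, 0.1042, 0.5211).
‖u_3‖ = 0.6974, so q_3 = (-0.6476, 0.1494, 0.7472).

Q = [[0.6396, 0.4142, -0.6476], [0.6396, -0.7540, 0.1494], [0.4264, 0.5098, 0.7472]], R = [[4.6904, 1.9188, 0.8528], [0.0000, 4.2800, 2.1878], [0.0000, 0.0000, 0.6974]]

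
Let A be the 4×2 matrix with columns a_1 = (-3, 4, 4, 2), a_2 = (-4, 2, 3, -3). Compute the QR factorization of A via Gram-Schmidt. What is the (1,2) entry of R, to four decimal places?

a_1 = (-3, 4, 4, 2); ‖a_1‖ = 6.7082, so e_1 = (-0.4472, 0.5963, 0.5963, 0.2981).
r_{12} = e_1·a_2 = 3.8759.

r_{12} = 3.8759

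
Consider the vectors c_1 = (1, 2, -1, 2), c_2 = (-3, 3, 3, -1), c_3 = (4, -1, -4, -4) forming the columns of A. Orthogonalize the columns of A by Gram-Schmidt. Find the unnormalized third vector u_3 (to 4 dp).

c_1 = (1, 2, -1, 2); ‖c_1‖ = 3.1623, so q_1 = (0.3162, 0.6325, -0.3162, 0.6325).
q_1·c_2 = 0.3162·(-3) + 0.6325·3 + (-0.3162)·3 + 0.6325·(-1) = -0.6325.
u_2 = c_2 + 0.6325·q_1 = (-2.8000, 3.4000, 2.8000, -0.6000).
‖u_2‖ = 5.2536, so q_2 = (-0.5330, 0.6472, 0.5330, -0.1142).
q_1·c_3 = 0.3162·4 + 0.6325·(-1) + (-0.3162)·(-4) + 0.6325·(-4) = -0.6325; q_2·c_3 = (-0.5330)·4 + 0.6472·(-1) + 0.5330·(-4) + (-0.1142)·(-4) = -4.4541.
u_3 = c_3 + 0.6325·q_1 + 4.4541·q_2 = (1.8261, 2.2826, -1.8261, -4.1087).

u_3 = (1.8261, 2.2826, -1.8261, -4.1087)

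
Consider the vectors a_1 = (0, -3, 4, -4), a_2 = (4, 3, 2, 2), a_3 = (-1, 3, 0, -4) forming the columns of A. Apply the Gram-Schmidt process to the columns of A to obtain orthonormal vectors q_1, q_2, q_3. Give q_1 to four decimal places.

a_1 = (0, -3, 4, -4); ‖a_1‖ = 6.4031, so q_1 = (0.0000, -0.4685, 0.6247, -0.6247).

q_1 = (0.0000, -0.4685, 0.6247, -0.6247)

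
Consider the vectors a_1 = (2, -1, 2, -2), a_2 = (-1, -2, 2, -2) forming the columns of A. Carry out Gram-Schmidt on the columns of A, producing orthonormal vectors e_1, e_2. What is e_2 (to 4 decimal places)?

e_2 = (-0.7849, -0.4872, 0.2707, -0.2707)

a_1 = (2, -1, 2, -2); ‖a_1‖ = 3.6056, so e_1 = (0.5547, -0.2774, 0.5547, -0.5547).
e_1·a_2 = 0.5547·(-1) + (-0.2774)·(-2) + 0.5547·2 + (-0.5547)·(-2) = 2.2188.
u_2 = a_2 − 2.2188·e_1 = (-2.2308, -1.3846, 0.7692, -0.7692).
‖u_2‖ = 2.8420, so e_2 = (-0.7849, -0.4872, 0.2707, -0.2707).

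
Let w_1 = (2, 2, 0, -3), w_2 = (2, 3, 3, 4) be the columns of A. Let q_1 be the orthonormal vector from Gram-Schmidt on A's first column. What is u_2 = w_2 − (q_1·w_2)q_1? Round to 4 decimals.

q_1 = w_1/‖w_1‖ = (2, 2, 0, -3)/4.1231 = (0.4851, 0.4851, 0.0000, -0.7276).
r_{12} = q_1·w_2 = -0.4851.
u_2 = w_2 + 0.4851·q_1 = (2.2353, 3.2353, 3.0000, 3.6471).

u_2 = (2.2353, 3.2353, 3.0000, 3.6471)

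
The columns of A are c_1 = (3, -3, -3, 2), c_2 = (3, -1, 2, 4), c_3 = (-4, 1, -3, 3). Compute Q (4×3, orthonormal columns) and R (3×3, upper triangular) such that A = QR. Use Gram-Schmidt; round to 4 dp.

Q = [[0.5388, 0.3381, -0.6123], [-0.5388, 0.0729, 0.1925], [-0.5388, 0.6895, -0.3499], [0.3592, 0.6364, 0.6823]], R = [[5.5678, 2.5145, 0.0000], [0.0000, 4.8659, -1.4386], [0.0000, 0.0000, 5.7385]]

q_1 = c_1/‖c_1‖ = (3, -3, -3, 2)/5.5678 = (0.5388, -0.5388, -0.5388, 0.3592).
r_{12} = q_1·c_2 = 2.5145.
u_2 = c_2 − 2.5145·q_1 = (1.6452, 0.3548, 3.3548, 3.0968).
‖u_2‖ = 4.8659, so q_2 = (0.3381, 0.0729, 0.6895, 0.6364).
r_{13} = q_1·c_3 = 0.0000; r_{23} = q_2·c_3 = -1.4386.
u_3 = c_3 − 0.0000·q_1 + 1.4386·q_2 = (-3.5136, 1.1049, -2.0082, 3.9155).
‖u_3‖ = 5.7385, so q_3 = (-0.6123, 0.1925, -0.3499, 0.6823).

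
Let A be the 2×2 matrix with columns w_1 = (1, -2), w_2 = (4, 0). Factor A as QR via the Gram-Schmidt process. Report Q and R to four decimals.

e_1 = w_1/‖w_1‖ = (1, -2)/2.2361 = (0.4472, -0.8944).
r_{12} = e_1·w_2 = 1.7889.
u_2 = w_2 − 1.7889·e_1 = (3.2000, 1.6000).
‖u_2‖ = 3.5777, so e_2 = (0.8944, 0.4472).

Q = [[0.4472, 0.8944], [-0.8944, 0.4472]], R = [[2.2361, 1.7889], [0.0000, 3.5777]]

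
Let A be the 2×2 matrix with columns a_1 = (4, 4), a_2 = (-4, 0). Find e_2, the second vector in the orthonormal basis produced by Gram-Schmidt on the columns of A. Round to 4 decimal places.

e_2 = (-0.7071, 0.7071)

a_1 = (4, 4); ‖a_1‖ = 5.6569, so e_1 = (0.7071, 0.7071).
e_1·a_2 = 0.7071·(-4) + 0.7071·0 = -2.8284.
u_2 = a_2 + 2.8284·e_1 = (-2.0000, 2.0000).
‖u_2‖ = 2.8284, so e_2 = (-0.7071, 0.7071).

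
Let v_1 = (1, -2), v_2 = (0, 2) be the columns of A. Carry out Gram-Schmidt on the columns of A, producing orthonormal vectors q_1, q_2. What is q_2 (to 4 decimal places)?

q_1 = v_1/‖v_1‖ = (1, -2)/2.2361 = (0.4472, -0.8944).
r_{12} = q_1·v_2 = -1.7889.
u_2 = v_2 + 1.7889·q_1 = (0.8000, 0.4000).
‖u_2‖ = 0.8944, so q_2 = (0.8944, 0.4472).

q_2 = (0.8944, 0.4472)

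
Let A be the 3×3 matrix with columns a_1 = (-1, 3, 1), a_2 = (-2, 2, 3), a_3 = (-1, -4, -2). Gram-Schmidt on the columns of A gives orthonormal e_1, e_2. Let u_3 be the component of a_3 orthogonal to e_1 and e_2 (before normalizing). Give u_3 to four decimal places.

a_1 = (-1, 3, 1); ‖a_1‖ = 3.3166, so e_1 = (-0.3015, 0.9045, 0.3015).
e_1·a_2 = (-0.3015)·(-2) + 0.9045·2 + 0.3015·3 = 3.3166.
u_2 = a_2 − 3.3166·e_1 = (-1.0000, -1.0000, 2.0000).
‖u_2‖ = 2.4495, so e_2 = (-0.4082, -0.4082, 0.8165).
e_1·a_3 = (-0.3015)·(-1) + 0.9045·(-4) + 0.3015·(-2) = -3.9196; e_2·a_3 = (-0.4082)·(-1) + (-0.4082)·(-4) + 0.8165·(-2) = 0.4082.
u_3 = a_3 + 3.9196·e_1 − 0.4082·e_2 = (-2.0152, -0.2879, -1.1515).

u_3 = (-2.0152, -0.2879, -1.1515)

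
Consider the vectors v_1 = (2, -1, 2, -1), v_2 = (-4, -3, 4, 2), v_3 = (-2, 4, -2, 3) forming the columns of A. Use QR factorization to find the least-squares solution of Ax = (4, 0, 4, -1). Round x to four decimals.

x = (2.6170, -0.0213, 0.6099)

q_1 = v_1/‖v_1‖ = (2, -1, 2, -1)/3.1623 = (0.6325, -0.3162, 0.6325, -0.3162).
r_{12} = q_1·v_2 = 0.3162.
u_2 = v_2 − 0.3162·q_1 = (-4.2000, -2.9000, 3.8000, 2.1000).
‖u_2‖ = 6.7007, so q_2 = (-0.6268, -0.4328, 0.5671, 0.3134).
r_{13} = q_1·v_3 = -4.7434; r_{23} = q_2·v_3 = -0.6716.
u_3 = v_3 + 4.7434·q_1 + 0.6716·q_2 = (0.5791, 2.2094, 1.3808, 1.7105).
‖u_3‖ = 3.1700, so q_3 = (0.1827, 0.6970, 0.4356, 0.5396).
Qᵀb = (5.3759, -0.5522, 1.9335).
Back-substitute: x_3 = 1.9335/3.1700 = 0.6099.
x_2 = (-0.5522 + 0.6716·0.6099)/6.7007 = -0.0213.
x_1 = (5.3759 − 0.3162·(-0.0213) + 4.7434·0.6099)/3.1623 = 2.6170.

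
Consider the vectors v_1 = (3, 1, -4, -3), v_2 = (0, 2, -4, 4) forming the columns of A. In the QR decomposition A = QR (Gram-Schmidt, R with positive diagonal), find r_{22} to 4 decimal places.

r_{22} = 5.9137

q_1 = v_1/‖v_1‖ = (3, 1, -4, -3)/5.9161 = (0.5071, 0.1690, -0.6761, -0.5071).
r_{12} = q_1·v_2 = 1.0142.
u_2 = v_2 − 1.0142·q_1 = (-0.5143, 1.8286, -3.3143, 4.5143).
r_{22} = ‖u_2‖ = 5.9137.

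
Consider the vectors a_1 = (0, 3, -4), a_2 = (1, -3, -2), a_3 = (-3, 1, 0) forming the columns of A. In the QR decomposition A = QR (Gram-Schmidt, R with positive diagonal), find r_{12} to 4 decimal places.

r_{12} = -0.2000

e_1 = a_1/‖a_1‖ = (0, 3, -4)/5.0000 = (0.0000, 0.6000, -0.8000).
r_{12} = e_1·a_2 = -0.2000.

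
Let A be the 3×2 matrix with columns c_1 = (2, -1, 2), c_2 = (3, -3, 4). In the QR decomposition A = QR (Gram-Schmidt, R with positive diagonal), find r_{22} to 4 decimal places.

r_{22} = 1.3744

e_1 = c_1/‖c_1‖ = (2, -1, 2)/3.0000 = (0.6667, -0.3333, 0.6667).
r_{12} = e_1·c_2 = 5.6667.
u_2 = c_2 − 5.6667·e_1 = (-0.7778, -1.1111, 0.2222).
r_{22} = ‖u_2‖ = 1.3744.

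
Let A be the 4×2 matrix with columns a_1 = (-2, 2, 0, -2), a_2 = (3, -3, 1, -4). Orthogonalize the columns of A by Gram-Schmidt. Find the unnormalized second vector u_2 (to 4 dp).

q_1 = a_1/‖a_1‖ = (-2, 2, 0, -2)/3.4641 = (-0.5774, 0.5774, 0.0000, -0.5774).
r_{12} = q_1·a_2 = -1.1547.
u_2 = a_2 + 1.1547·q_1 = (2.3333, -2.3333, 1.0000, -4.6667).

u_2 = (2.3333, -2.3333, 1.0000, -4.6667)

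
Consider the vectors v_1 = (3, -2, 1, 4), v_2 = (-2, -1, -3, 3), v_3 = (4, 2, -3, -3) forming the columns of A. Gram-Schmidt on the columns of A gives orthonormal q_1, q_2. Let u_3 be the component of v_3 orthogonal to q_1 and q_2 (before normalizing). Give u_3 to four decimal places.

u_3 = (3.7038, 1.2677, -4.0286, -1.1368)

q_1 = v_1/‖v_1‖ = (3, -2, 1, 4)/5.4772 = (0.5477, -0.3651, 0.1826, 0.7303).
r_{12} = q_1·v_2 = 0.9129.
u_2 = v_2 − 0.9129·q_1 = (-2.5000, -0.6667, -3.1667, 2.3333).
‖u_2‖ = 4.7081, so q_2 = (-0.5310, -0.1416, -0.6726, 0.4956).
r_{13} = q_1·v_3 = -1.2780; r_{23} = q_2·v_3 = -1.8762.
u_3 = v_3 + 1.2780·q_1 + 1.8762·q_2 = (3.7038, 1.2677, -4.0286, -1.1368).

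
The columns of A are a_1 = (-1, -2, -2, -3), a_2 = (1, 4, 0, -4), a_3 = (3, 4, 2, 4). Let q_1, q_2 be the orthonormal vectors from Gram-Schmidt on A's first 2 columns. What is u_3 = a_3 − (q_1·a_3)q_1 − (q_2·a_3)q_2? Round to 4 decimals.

a_1 = (-1, -2, -2, -3); ‖a_1‖ = 4.2426, so q_1 = (-0.2357, -0.4714, -0.4714, -0.7071).
q_1·a_2 = (-0.2357)·1 + (-0.4714)·4 + (-0.4714)·0 + (-0.7071)·(-4) = 0.7071.
u_2 = a_2 − 0.7071·q_1 = (1.1667, 4.3333, 0.3333, -3.5000).
‖u_2‖ = 5.7009, so q_2 = (0.2046, 0.7601, 0.0585, -0.6139).
q_1·a_3 = (-0.2357)·3 + (-0.4714)·4 + (-0.4714)·2 + (-0.7071)·4 = -6.3640; q_2·a_3 = 0.2046·3 + 0.7601·4 + 0.0585·2 + (-0.6139)·4 = 1.3156.
u_3 = a_3 + 6.3640·q_1 − 1.3156·q_2 = (1.2308, 0.0000, -1.0769, 0.3077).

u_3 = (1.2308, 0.0000, -1.0769, 0.3077)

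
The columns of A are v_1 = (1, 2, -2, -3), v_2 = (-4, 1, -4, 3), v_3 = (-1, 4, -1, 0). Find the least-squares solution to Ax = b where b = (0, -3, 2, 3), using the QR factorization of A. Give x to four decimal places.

x = (-0.9048, -0.0238, -0.3095)

e_1 = v_1/‖v_1‖ = (1, 2, -2, -3)/4.2426 = (0.2357, 0.4714, -0.4714, -0.7071).
r_{12} = e_1·v_2 = -0.7071.
u_2 = v_2 + 0.7071·e_1 = (-3.8333, 1.3333, -4.3333, 2.5000).
‖u_2‖ = 6.4420, so e_2 = (-0.5950, 0.2070, -0.6727, 0.3881).
r_{13} = e_1·v_3 = 2.1213; r_{23} = e_2·v_3 = 2.0956.
u_3 = v_3 − 2.1213·e_1 − 2.0956·e_2 = (-0.2530, 2.5663, 1.4096, 0.6867).
‖u_3‖ = 3.0180, so e_3 = (-0.0838, 0.8503, 0.4671, 0.2275).
Qᵀb = (-4.4783, -0.8020, -0.9341).
Back-substitute: x_3 = -0.9341/3.0180 = -0.3095.
x_2 = (-0.8020 − 2.0956·(-0.3095))/6.4420 = -0.0238.
x_1 = (-4.4783 + 0.7071·(-0.0238) − 2.1213·(-0.3095))/4.2426 = -0.9048.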